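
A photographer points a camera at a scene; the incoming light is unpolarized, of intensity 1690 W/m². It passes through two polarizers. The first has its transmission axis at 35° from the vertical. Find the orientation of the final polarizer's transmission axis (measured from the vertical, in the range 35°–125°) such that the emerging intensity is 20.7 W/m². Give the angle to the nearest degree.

θ ≈ 116°

Unpolarized light through the first polarizer → I₁ = ½ I₀, now polarized at 35°.
Target fraction: 20.7 / 1690 W/m² = 0.01225 of I₀.
Need I₂/I₀ = 0.01225, so cos²(θ − 35°) = 0.01225 / 0.5 = 0.0245.
θ − 35° = arccos(√0.0245) = 81.0°, giving θ ≈ 35 + 81.0 = 116.0°.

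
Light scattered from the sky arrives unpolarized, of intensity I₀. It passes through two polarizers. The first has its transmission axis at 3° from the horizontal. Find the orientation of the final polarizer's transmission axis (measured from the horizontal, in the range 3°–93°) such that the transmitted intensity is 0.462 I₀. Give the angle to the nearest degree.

Unpolarized light through the first polarizer → I₁ = ½ I₀, now polarized at 3°.
Need I₂/I₀ = 0.462, so cos²(θ − 3°) = 0.462 / 0.5 = 0.924.
θ − 3° = arccos(√0.924) = 16.0°, giving θ ≈ 3 + 16.0 = 19.0°.

θ ≈ 19°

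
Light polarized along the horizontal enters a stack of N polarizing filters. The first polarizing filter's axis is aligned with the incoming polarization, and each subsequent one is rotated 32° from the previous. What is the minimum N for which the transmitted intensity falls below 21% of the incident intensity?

First polarizer is aligned with the polarization: full transmission.
Each further stage multiplies by cos²(32°) = 0.7192.
After N polarizers: T = 0.7192^(N−1). Require T < 0.21 ⇒ N−1 > ln(0.21)/ln(0.7192) = 4.73, so N−1 ≥ 5 and N = 6.
Check: N=6 gives T = 0.1924 < 0.21; N=5 gives T = 0.2675.

N = 6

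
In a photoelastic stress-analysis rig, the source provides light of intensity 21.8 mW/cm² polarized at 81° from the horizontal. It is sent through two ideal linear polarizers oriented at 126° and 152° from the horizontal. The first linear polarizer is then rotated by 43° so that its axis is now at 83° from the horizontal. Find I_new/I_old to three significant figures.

I_new/I_old ≈ 0.318

Before rotation:
I₁ = I₀ cos²(126° − 81°) = I₀ cos²(45°) = 0.5 I₀.
I₂ = I₁ cos²(152° − 126°) = 0.5 I₀ · cos²(26°) = 0.4039 I₀.
After rotation:
I₁ = I₀ cos²(83° − 81°) = I₀ cos²(2°) = 0.9988 I₀.
I₂ = I₁ cos²(152° − 83°) = 0.9988 I₀ · cos²(69°) = 0.1283 I₀.
Ratio = 0.1283 / 0.4039 = 0.3176.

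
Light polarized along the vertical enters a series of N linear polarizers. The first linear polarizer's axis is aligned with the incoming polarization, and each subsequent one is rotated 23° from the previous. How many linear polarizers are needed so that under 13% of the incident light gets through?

N = 14

First polarizer is aligned with the polarization: full transmission.
Each further stage multiplies by cos²(23°) = 0.8473.
After N polarizers: T = 0.8473^(N−1). Require T < 0.13 ⇒ N−1 > ln(0.13)/ln(0.8473) = 12.32, so N−1 ≥ 13 and N = 14.
Check: N=14 gives T = 0.1161 < 0.13; N=13 gives T = 0.137.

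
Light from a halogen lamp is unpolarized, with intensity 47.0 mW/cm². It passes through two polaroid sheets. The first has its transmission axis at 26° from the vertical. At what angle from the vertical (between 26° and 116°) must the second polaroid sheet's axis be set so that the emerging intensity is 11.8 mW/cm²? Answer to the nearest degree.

θ ≈ 71°

Unpolarized light through the first polarizer → I₁ = ½ I₀, now polarized at 26°.
Target fraction: 11.8 / 47.0 mW/cm² = 0.2511 of I₀.
Need I₂/I₀ = 0.2511, so cos²(θ − 26°) = 0.2511 / 0.5 = 0.5021.
θ − 26° = arccos(√0.5021) = 44.9°, giving θ ≈ 26 + 44.9 = 70.9°.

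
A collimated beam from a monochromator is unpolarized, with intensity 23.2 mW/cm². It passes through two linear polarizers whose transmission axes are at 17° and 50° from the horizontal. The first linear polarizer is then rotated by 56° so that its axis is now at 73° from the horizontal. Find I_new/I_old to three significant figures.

I_new/I_old ≈ 1.20

Before rotation:
Unpolarized light through the first polarizer → I₁ = ½ I₀, now polarized at 17°.
I₂ = I₁ cos²(50° − 17°) = 0.5 I₀ · cos²(33°) = 0.3517 I₀.
After rotation:
Unpolarized light through the first polarizer → I₁ = ½ I₀, now polarized at 73°.
I₂ = I₁ cos²(50° − 73°) = 0.5 I₀ · cos²(23°) = 0.4237 I₀.
Ratio = 0.4237 / 0.3517 = 1.205.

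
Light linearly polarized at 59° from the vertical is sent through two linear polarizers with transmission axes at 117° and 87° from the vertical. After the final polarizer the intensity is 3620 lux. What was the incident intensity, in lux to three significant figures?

I₁ = I₀ cos²(117° − 59°) = I₀ cos²(58°) = 0.2808 I₀.
I₂ = I₁ cos²(87° − 117°) = 0.2808 I₀ · cos²(30°) = 0.2106 I₀.
So 3620 lux = 0.2106 I₀, giving I₀ = 3620/0.2106 = 1.719e+04 lux.

I₀ ≈ 1.72e4 lux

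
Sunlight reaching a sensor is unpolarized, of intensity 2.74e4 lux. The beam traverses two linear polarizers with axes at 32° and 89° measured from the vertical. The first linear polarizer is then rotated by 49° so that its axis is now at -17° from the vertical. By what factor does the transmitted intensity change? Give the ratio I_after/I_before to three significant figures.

Before rotation:
Unpolarized light through the first polarizer → I₁ = ½ I₀, now polarized at 32°.
I₂ = I₁ cos²(89° − 32°) = 0.5 I₀ · cos²(57°) = 0.1483 I₀.
After rotation:
Unpolarized light through the first polarizer → I₁ = ½ I₀, now polarized at -17°.
Angle between axes 1 and 2: 74°. I₂ = 0.5 I₀ · cos²(74°) = 0.03799 I₀.
Ratio = 0.03799 / 0.1483 = 0.2561.

I_new/I_old ≈ 0.256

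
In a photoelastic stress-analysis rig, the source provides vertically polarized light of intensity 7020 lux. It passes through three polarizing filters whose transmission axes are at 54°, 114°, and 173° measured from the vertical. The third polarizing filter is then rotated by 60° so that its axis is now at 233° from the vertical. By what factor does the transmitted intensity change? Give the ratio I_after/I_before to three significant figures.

Before rotation:
I₁ = I₀ cos²(54° − 0°) = I₀ cos²(54°) = 0.3455 I₀.
I₂ = I₁ cos²(114° − 54°) = 0.3455 I₀ · cos²(60°) = 0.08637 I₀.
I₃ = I₂ cos²(173° − 114°) = 0.08637 I₀ · cos²(59°) = 0.02291 I₀.
After rotation:
I₁ = I₀ cos²(54° − 0°) = I₀ cos²(54°) = 0.3455 I₀.
I₂ = I₁ cos²(114° − 54°) = 0.3455 I₀ · cos²(60°) = 0.08637 I₀.
Angle between axes 2 and 3: 61°. I₃ = 0.08637 I₀ · cos²(61°) = 0.0203 I₀.
Ratio = 0.0203 / 0.02291 = 0.8861.

I_new/I_old ≈ 0.886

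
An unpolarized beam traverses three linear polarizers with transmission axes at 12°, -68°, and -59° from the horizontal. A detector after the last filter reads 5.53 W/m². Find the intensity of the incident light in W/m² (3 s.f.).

Unpolarized light through the first polarizer → I₁ = ½ I₀, now polarized at 12°.
I₂ = I₁ cos²(-68° − 12°) = 0.5 I₀ · cos²(80°) = 0.01508 I₀.
I₃ = I₂ cos²(-59° + 68°) = 0.01508 I₀ · cos²(9°) = 0.01471 I₀.
So 5.53 W/m² = 0.01471 I₀, giving I₀ = 5.53/0.01471 = 376 W/m².

I₀ ≈ 376 W/m²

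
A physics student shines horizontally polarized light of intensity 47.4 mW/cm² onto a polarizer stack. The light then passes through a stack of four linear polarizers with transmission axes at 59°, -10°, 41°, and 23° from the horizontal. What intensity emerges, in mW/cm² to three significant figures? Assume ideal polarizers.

I ≈ 0.578 mW/cm²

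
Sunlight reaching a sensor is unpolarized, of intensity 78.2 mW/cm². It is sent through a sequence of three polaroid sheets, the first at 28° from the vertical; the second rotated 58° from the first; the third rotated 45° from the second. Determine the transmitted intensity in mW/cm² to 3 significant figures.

Unpolarized light through the first polarizer → I₁ = 78.2 mW/cm²/2 = 39.1 mW/cm², polarized at 28°.
I₂ = I₁ · cos²(58°) = 39.1 · 0.2808 = 10.98 mW/cm².
I₃ = I₂ · cos²(45°) = 10.98 · 0.5 = 5.49 mW/cm².

I ≈ 5.49 mW/cm²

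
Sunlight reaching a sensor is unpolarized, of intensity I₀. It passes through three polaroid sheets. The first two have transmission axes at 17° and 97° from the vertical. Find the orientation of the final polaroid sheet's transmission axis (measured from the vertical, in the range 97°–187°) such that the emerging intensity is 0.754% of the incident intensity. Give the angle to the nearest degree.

θ ≈ 142°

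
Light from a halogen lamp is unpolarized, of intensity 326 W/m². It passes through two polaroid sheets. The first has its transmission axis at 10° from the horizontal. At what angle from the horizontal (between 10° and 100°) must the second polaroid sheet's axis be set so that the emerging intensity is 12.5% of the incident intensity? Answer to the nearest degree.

θ ≈ 70°

Unpolarized light through the first polarizer → I₁ = ½ I₀, now polarized at 10°.
Need I₂/I₀ = 0.125, so cos²(θ − 10°) = 0.125 / 0.5 = 0.25.
θ − 10° = arccos(√0.25) = 60.0°, giving θ ≈ 10 + 60.0 = 70.0°.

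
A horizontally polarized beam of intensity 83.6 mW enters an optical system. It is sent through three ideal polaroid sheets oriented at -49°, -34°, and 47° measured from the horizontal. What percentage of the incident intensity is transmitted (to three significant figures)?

≈ 0.983%

I₁ = 83.6 mW · cos²(49°) = 35.98 mW.
I₂ = I₁ · cos²(15°) = 35.98 · 0.933 = 33.57 mW.
I₃ = I₂ · cos²(81°) = 33.57 · 0.02447 = 0.8216 mW.
That is 0.9827% of the incident intensity.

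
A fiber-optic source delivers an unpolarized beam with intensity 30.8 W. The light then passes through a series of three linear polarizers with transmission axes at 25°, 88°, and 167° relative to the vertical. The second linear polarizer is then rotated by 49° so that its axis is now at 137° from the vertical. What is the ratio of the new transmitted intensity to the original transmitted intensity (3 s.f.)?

Before rotation:
Unpolarized light through the first polarizer → I₁ = ½ I₀, now polarized at 25°.
I₂ = I₁ cos²(88° − 25°) = 0.5 I₀ · cos²(63°) = 0.1031 I₀.
I₃ = I₂ cos²(167° − 88°) = 0.1031 I₀ · cos²(79°) = 0.003752 I₀.
After rotation:
Unpolarized light through the first polarizer → I₁ = ½ I₀, now polarized at 25°.
Angle between axes 1 and 2: 68°. I₂ = 0.5 I₀ · cos²(68°) = 0.07017 I₀.
I₃ = I₂ cos²(167° − 137°) = 0.07017 I₀ · cos²(30°) = 0.05262 I₀.
Ratio = 0.05262 / 0.003752 = 14.03.

I_new/I_old ≈ 14.0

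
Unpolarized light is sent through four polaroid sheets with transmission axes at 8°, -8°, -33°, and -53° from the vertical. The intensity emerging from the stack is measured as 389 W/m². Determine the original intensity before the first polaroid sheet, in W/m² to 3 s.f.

I₀ ≈ 1160 W/m²

Unpolarized light through the first polarizer → I₁ = ½ I₀, now polarized at 8°.
I₂ = I₁ cos²(-8° − 8°) = 0.5 I₀ · cos²(16°) = 0.462 I₀.
I₃ = I₂ cos²(-33° + 8°) = 0.462 I₀ · cos²(25°) = 0.3795 I₀.
I₄ = I₃ cos²(-53° + 33°) = 0.3795 I₀ · cos²(20°) = 0.3351 I₀.
So 389 W/m² = 0.3351 I₀, giving I₀ = 389/0.3351 = 1161 W/m².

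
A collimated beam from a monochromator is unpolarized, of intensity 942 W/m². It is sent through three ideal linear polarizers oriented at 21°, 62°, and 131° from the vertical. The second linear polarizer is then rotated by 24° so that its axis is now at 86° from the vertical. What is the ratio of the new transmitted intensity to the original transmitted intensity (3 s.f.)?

Before rotation:
Unpolarized light through the first polarizer → I₁ = ½ I₀, now polarized at 21°.
I₂ = I₁ cos²(62° − 21°) = 0.5 I₀ · cos²(41°) = 0.2848 I₀.
I₃ = I₂ cos²(131° − 62°) = 0.2848 I₀ · cos²(69°) = 0.03658 I₀.
After rotation:
Unpolarized light through the first polarizer → I₁ = ½ I₀, now polarized at 21°.
I₂ = I₁ cos²(86° − 21°) = 0.5 I₀ · cos²(65°) = 0.0893 I₀.
I₃ = I₂ cos²(131° − 86°) = 0.0893 I₀ · cos²(45°) = 0.04465 I₀.
Ratio = 0.04465 / 0.03658 = 1.221.

I_new/I_old ≈ 1.22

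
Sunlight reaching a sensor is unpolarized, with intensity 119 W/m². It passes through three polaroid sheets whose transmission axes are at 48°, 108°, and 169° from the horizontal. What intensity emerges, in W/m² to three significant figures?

I ≈ 3.50 W/m²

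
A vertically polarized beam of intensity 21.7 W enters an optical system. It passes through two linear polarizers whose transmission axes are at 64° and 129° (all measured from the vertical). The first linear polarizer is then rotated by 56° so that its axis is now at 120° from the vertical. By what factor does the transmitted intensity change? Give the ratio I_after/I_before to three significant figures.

I_new/I_old ≈ 7.11

Before rotation:
By Malus's law, I₁ = I₀ cos²(64° − 0°) = I₀ cos²(64°) = 0.1922 I₀.
I₂ = I₁ cos²(129° − 64°) = 0.1922 I₀ · cos²(65°) = 0.03432 I₀.
After rotation:
I₁ = I₀ cos²(120° − 0°) = I₀ cos²(60°) = 0.25 I₀.
I₂ = I₁ cos²(129° − 120°) = 0.25 I₀ · cos²(9°) = 0.2439 I₀.
Ratio = 0.2439 / 0.03432 = 7.106.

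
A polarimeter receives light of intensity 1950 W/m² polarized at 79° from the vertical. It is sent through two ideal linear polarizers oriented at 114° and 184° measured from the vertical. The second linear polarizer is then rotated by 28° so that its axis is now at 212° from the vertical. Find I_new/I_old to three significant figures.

Before rotation:
By Malus's law, I₁ = I₀ cos²(114° − 79°) = I₀ cos²(35°) = 0.671 I₀.
I₂ = I₁ cos²(184° − 114°) = 0.671 I₀ · cos²(70°) = 0.07849 I₀.
After rotation:
I₁ = I₀ cos²(114° − 79°) = I₀ cos²(35°) = 0.671 I₀.
Angle between axes 1 and 2: 82°. I₂ = 0.671 I₀ · cos²(82°) = 0.013 I₀.
Ratio = 0.013 / 0.07849 = 0.1656.

I_new/I_old ≈ 0.166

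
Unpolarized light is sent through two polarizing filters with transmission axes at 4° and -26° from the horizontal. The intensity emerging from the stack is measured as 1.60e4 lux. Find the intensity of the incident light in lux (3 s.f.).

Unpolarized light through the first polarizer → I₁ = ½ I₀, now polarized at 4°.
I₂ = I₁ cos²(-26° − 4°) = 0.5 I₀ · cos²(30°) = 0.375 I₀.
So 1.60e4 lux = 0.375 I₀, giving I₀ = 1.60e4/0.375 = 4.267e+04 lux.

I₀ ≈ 4.27e4 lux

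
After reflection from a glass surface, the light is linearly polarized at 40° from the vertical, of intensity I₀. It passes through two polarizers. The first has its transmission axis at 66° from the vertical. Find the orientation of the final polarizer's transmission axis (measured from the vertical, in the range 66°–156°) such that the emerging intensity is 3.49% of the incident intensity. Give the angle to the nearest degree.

θ ≈ 144°

By Malus's law, I₁ = I₀ cos²(66° − 40°) = I₀ cos²(26°) = 0.8078 I₀.
Need I₂/I₀ = 0.0349, so cos²(θ − 66°) = 0.0349 / 0.8078 = 0.0432.
θ − 66° = arccos(√0.0432) = 78.0°, giving θ ≈ 66 + 78.0 = 144.0°.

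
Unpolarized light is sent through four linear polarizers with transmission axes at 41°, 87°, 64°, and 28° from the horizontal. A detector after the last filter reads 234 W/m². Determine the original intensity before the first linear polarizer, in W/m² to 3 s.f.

I₀ ≈ 1750 W/m²

Unpolarized light through the first polarizer → I₁ = ½ I₀, now polarized at 41°.
I₂ = I₁ cos²(87° − 41°) = 0.5 I₀ · cos²(46°) = 0.2413 I₀.
I₃ = I₂ cos²(64° − 87°) = 0.2413 I₀ · cos²(23°) = 0.2044 I₀.
I₄ = I₃ cos²(28° − 64°) = 0.2044 I₀ · cos²(36°) = 0.1338 I₀.
So 234 W/m² = 0.1338 I₀, giving I₀ = 234/0.1338 = 1749 W/m².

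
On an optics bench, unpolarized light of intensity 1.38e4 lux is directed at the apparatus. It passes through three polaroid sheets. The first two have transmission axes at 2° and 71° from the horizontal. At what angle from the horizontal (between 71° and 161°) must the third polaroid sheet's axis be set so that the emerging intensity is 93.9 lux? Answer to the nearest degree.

Unpolarized light through the first polarizer → I₁ = ½ I₀, now polarized at 2°.
I₂ = I₁ cos²(71° − 2°) = 0.5 I₀ · cos²(69°) = 0.06421 I₀.
Target fraction: 93.9 / 1.38e4 lux = 0.006804 of I₀.
Need I₃/I₀ = 0.006804, so cos²(θ − 71°) = 0.006804 / 0.06421 = 0.106.
θ − 71° = arccos(√0.106) = 71.0°, giving θ ≈ 71 + 71.0 = 142.0°.

θ ≈ 142°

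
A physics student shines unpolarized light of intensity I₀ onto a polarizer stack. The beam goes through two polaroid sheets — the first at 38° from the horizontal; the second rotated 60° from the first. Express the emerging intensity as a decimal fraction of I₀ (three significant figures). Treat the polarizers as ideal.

≈ 0.125 I₀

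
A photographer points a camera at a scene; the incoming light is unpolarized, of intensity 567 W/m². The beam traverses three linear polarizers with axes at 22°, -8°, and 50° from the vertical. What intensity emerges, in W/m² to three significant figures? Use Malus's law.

Unpolarized light through the first polarizer → I₁ = 567 W/m²/2 = 283.5 W/m², polarized at 22°.
I₂ = I₁ · cos²(30°) = 283.5 · 0.75 = 212.6 W/m².
I₃ = I₂ · cos²(58°) = 212.6 · 0.2808 = 59.71 W/m².

I ≈ 59.7 W/m²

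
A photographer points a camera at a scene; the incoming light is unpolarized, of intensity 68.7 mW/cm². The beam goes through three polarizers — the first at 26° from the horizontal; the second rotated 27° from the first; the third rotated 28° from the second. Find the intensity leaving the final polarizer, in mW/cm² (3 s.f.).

I ≈ 21.3 mW/cm²

Unpolarized light through the first polarizer → I₁ = 68.7 mW/cm²/2 = 34.35 mW/cm², polarized at 26°.
I₂ = I₁ · cos²(27°) = 34.35 · 0.7939 = 27.27 mW/cm².
I₃ = I₂ · cos²(28°) = 27.27 · 0.7796 = 21.26 mW/cm².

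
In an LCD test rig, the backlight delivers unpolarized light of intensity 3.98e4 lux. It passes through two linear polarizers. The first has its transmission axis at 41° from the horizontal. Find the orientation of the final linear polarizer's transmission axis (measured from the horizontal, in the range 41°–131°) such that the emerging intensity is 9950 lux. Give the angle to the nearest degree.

Unpolarized light through the first polarizer → I₁ = ½ I₀, now polarized at 41°.
Target fraction: 9950 / 3.98e4 lux = 0.25 of I₀.
Need I₂/I₀ = 0.25, so cos²(θ − 41°) = 0.25 / 0.5 = 0.5.
θ − 41° = arccos(√0.5) = 45.0°, giving θ ≈ 41 + 45.0 = 86.0°.

θ ≈ 86°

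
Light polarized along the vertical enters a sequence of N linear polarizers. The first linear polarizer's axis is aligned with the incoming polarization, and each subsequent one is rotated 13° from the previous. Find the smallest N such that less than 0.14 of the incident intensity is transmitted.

N = 39

First polarizer is aligned with the polarization: full transmission.
Each further stage multiplies by cos²(13°) = 0.9494.
After N polarizers: T = 0.9494^(N−1). Require T < 0.14 ⇒ N−1 > ln(0.14)/ln(0.9494) = 37.86, so N−1 ≥ 38 and N = 39.
Check: N=39 gives T = 0.139 < 0.14; N=38 gives T = 0.1464.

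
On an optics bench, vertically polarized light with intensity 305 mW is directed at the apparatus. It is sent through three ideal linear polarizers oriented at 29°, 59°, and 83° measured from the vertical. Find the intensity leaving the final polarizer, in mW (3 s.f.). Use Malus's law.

I ≈ 146 mW

By Malus's law, I₁ = 305 mW · cos²(29°) = 233.3 mW.
I₂ = I₁ · cos²(30°) = 233.3 · 0.75 = 175 mW.
I₃ = I₂ · cos²(24°) = 175 · 0.8346 = 146 mW.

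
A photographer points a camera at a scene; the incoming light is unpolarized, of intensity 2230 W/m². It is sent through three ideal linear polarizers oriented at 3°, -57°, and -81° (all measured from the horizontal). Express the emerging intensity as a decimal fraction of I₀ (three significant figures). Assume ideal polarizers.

Unpolarized light through the first polarizer → I₁ = 2230 W/m²/2 = 1115 W/m², polarized at 3°.
I₂ = I₁ · cos²(60°) = 1115 · 0.25 = 278.8 W/m².
I₃ = I₂ · cos²(24°) = 278.8 · 0.8346 = 232.6 W/m².
Transmitted fraction = 0.1043.

I/I₀ ≈ 0.104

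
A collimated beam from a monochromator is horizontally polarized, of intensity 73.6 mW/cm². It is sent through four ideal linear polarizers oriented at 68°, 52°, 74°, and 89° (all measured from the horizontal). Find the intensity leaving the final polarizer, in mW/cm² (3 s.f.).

I₁ = 73.6 mW/cm² · cos²(68°) = 10.33 mW/cm².
I₂ = I₁ · cos²(16°) = 10.33 · 0.924 = 9.544 mW/cm².
I₃ = I₂ · cos²(22°) = 9.544 · 0.8597 = 8.204 mW/cm².
I₄ = I₃ · cos²(15°) = 8.204 · 0.933 = 7.655 mW/cm².

I ≈ 7.65 mW/cm²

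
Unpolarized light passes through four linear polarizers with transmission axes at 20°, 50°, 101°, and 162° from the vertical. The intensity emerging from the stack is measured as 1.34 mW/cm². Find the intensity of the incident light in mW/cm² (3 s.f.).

I₀ ≈ 38.4 mW/cm²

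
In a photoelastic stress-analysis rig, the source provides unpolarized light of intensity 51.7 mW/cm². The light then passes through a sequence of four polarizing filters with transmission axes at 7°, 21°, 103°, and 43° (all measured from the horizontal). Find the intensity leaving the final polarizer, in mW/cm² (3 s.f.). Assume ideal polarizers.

I ≈ 0.118 mW/cm²

Unpolarized light through the first polarizer → I₁ = 51.7 mW/cm²/2 = 25.85 mW/cm², polarized at 7°.
I₂ = I₁ · cos²(14°) = 25.85 · 0.9415 = 24.34 mW/cm².
I₃ = I₂ · cos²(82°) = 24.34 · 0.01937 = 0.4714 mW/cm².
I₄ = I₃ · cos²(60°) = 0.4714 · 0.25 = 0.1178 mW/cm².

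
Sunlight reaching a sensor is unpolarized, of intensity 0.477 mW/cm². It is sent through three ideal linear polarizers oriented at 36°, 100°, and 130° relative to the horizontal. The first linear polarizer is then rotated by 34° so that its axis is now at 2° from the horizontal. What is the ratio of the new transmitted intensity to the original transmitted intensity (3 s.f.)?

I_new/I_old ≈ 0.101

Before rotation:
Unpolarized light through the first polarizer → I₁ = ½ I₀, now polarized at 36°.
I₂ = I₁ cos²(100° − 36°) = 0.5 I₀ · cos²(64°) = 0.09608 I₀.
I₃ = I₂ cos²(130° − 100°) = 0.09608 I₀ · cos²(30°) = 0.07206 I₀.
After rotation:
Unpolarized light through the first polarizer → I₁ = ½ I₀, now polarized at 2°.
Angle between axes 1 and 2: 82°. I₂ = 0.5 I₀ · cos²(82°) = 0.009685 I₀.
I₃ = I₂ cos²(130° − 100°) = 0.009685 I₀ · cos²(30°) = 0.007263 I₀.
Ratio = 0.007263 / 0.07206 = 0.1008.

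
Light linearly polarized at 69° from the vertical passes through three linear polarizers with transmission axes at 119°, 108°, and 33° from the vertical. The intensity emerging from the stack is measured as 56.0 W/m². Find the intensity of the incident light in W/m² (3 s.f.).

I₀ ≈ 2100 W/m²

By Malus's law, I₁ = I₀ cos²(119° − 69°) = I₀ cos²(50°) = 0.4132 I₀.
I₂ = I₁ cos²(108° − 119°) = 0.4132 I₀ · cos²(11°) = 0.3981 I₀.
I₃ = I₂ cos²(33° − 108°) = 0.3981 I₀ · cos²(75°) = 0.02667 I₀.
So 56.0 W/m² = 0.02667 I₀, giving I₀ = 56.0/0.02667 = 2100 W/m².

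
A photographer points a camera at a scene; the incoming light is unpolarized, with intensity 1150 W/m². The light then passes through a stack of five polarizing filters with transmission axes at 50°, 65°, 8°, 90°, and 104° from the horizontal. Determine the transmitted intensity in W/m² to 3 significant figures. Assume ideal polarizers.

Unpolarized light through the first polarizer → I₁ = 1150 W/m²/2 = 575 W/m², polarized at 50°.
I₂ = I₁ · cos²(15°) = 575 · 0.933 = 536.5 W/m².
I₃ = I₂ · cos²(57°) = 536.5 · 0.2966 = 159.1 W/m².
I₄ = I₃ · cos²(82°) = 159.1 · 0.01937 = 3.082 W/m².
I₅ = I₄ · cos²(14°) = 3.082 · 0.9415 = 2.902 W/m².

I ≈ 2.90 W/m²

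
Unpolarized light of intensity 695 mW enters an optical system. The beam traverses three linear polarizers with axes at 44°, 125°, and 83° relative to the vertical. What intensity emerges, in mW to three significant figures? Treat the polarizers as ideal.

I ≈ 4.70 mW

Unpolarized light through the first polarizer → I₁ = 695 mW/2 = 347.5 mW, polarized at 44°.
I₂ = I₁ · cos²(81°) = 347.5 · 0.02447 = 8.504 mW.
I₃ = I₂ · cos²(42°) = 8.504 · 0.5523 = 4.696 mW.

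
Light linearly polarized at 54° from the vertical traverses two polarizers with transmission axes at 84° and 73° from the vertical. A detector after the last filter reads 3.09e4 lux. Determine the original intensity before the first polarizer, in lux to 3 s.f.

I₀ ≈ 4.28e4 lux

By Malus's law, I₁ = I₀ cos²(84° − 54°) = I₀ cos²(30°) = 0.75 I₀.
I₂ = I₁ cos²(73° − 84°) = 0.75 I₀ · cos²(11°) = 0.7227 I₀.
So 3.09e4 lux = 0.7227 I₀, giving I₀ = 3.09e4/0.7227 = 4.276e+04 lux.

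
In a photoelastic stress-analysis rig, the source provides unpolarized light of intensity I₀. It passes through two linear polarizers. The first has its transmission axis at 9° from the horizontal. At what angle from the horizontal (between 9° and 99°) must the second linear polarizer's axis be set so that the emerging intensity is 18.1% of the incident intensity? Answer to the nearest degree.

θ ≈ 62°

Unpolarized light through the first polarizer → I₁ = ½ I₀, now polarized at 9°.
Need I₂/I₀ = 0.181, so cos²(θ − 9°) = 0.181 / 0.5 = 0.362.
θ − 9° = arccos(√0.362) = 53.0°, giving θ ≈ 9 + 53.0 = 62.0°.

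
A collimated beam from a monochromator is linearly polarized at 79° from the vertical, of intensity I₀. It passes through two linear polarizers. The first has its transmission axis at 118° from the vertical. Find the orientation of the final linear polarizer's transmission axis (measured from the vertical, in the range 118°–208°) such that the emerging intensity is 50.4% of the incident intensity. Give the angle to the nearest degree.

By Malus's law, I₁ = I₀ cos²(118° − 79°) = I₀ cos²(39°) = 0.604 I₀.
Need I₂/I₀ = 0.504, so cos²(θ − 118°) = 0.504 / 0.604 = 0.8345.
θ − 118° = arccos(√0.8345) = 24.0°, giving θ ≈ 118 + 24.0 = 142.0°.

θ ≈ 142°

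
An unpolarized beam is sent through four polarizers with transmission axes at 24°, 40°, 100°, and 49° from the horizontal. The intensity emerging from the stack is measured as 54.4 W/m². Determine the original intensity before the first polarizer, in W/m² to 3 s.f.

Unpolarized light through the first polarizer → I₁ = ½ I₀, now polarized at 24°.
I₂ = I₁ cos²(40° − 24°) = 0.5 I₀ · cos²(16°) = 0.462 I₀.
I₃ = I₂ cos²(100° − 40°) = 0.462 I₀ · cos²(60°) = 0.1155 I₀.
I₄ = I₃ cos²(49° − 100°) = 0.1155 I₀ · cos²(51°) = 0.04574 I₀.
So 54.4 W/m² = 0.04574 I₀, giving I₀ = 54.4/0.04574 = 1189 W/m².

I₀ ≈ 1190 W/m²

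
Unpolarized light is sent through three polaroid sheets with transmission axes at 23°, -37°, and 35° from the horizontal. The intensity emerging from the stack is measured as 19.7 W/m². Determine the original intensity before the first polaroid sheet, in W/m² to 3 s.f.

I₀ ≈ 1650 W/m²

Unpolarized light through the first polarizer → I₁ = ½ I₀, now polarized at 23°.
I₂ = I₁ cos²(-37° − 23°) = 0.5 I₀ · cos²(60°) = 0.125 I₀.
I₃ = I₂ cos²(35° + 37°) = 0.125 I₀ · cos²(72°) = 0.01194 I₀.
So 19.7 W/m² = 0.01194 I₀, giving I₀ = 19.7/0.01194 = 1650 W/m².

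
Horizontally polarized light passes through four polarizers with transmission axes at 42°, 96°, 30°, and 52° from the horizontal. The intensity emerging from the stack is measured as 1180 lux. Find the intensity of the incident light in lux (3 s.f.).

I₁ = I₀ cos²(42° − 0°) = I₀ cos²(42°) = 0.5523 I₀.
I₂ = I₁ cos²(96° − 42°) = 0.5523 I₀ · cos²(54°) = 0.1908 I₀.
I₃ = I₂ cos²(30° − 96°) = 0.1908 I₀ · cos²(66°) = 0.03157 I₀.
I₄ = I₃ cos²(52° − 30°) = 0.03157 I₀ · cos²(22°) = 0.02714 I₀.
So 1180 lux = 0.02714 I₀, giving I₀ = 1180/0.02714 = 4.348e+04 lux.

I₀ ≈ 4.35e4 lux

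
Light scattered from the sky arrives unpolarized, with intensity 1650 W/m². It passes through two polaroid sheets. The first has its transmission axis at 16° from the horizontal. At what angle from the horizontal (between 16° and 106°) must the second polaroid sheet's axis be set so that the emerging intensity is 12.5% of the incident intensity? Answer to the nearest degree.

Unpolarized light through the first polarizer → I₁ = ½ I₀, now polarized at 16°.
Need I₂/I₀ = 0.125, so cos²(θ − 16°) = 0.125 / 0.5 = 0.25.
θ − 16° = arccos(√0.25) = 60.0°, giving θ ≈ 16 + 60.0 = 76.0°.

θ ≈ 76°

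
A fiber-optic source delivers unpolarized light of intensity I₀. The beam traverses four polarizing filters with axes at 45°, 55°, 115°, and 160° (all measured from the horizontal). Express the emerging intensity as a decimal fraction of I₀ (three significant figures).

≈ 0.0606 I₀

Unpolarized light through the first polarizer → I₁ = ½ I₀, now polarized at 45°.
I₂ = I₁ cos²(55° − 45°) = 0.5 I₀ · cos²(10°) = 0.4849 I₀.
I₃ = I₂ cos²(115° − 55°) = 0.4849 I₀ · cos²(60°) = 0.1212 I₀.
I₄ = I₃ cos²(160° − 115°) = 0.1212 I₀ · cos²(45°) = 0.06062 I₀.
Transmitted fraction = 0.06062.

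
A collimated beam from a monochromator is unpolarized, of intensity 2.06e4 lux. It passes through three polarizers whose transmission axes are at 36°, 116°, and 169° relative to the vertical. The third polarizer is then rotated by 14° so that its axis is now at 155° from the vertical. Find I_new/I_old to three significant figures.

I_new/I_old ≈ 1.67

Before rotation:
Unpolarized light through the first polarizer → I₁ = ½ I₀, now polarized at 36°.
I₂ = I₁ cos²(116° − 36°) = 0.5 I₀ · cos²(80°) = 0.01508 I₀.
I₃ = I₂ cos²(169° − 116°) = 0.01508 I₀ · cos²(53°) = 0.005461 I₀.
After rotation:
Unpolarized light through the first polarizer → I₁ = ½ I₀, now polarized at 36°.
I₂ = I₁ cos²(116° − 36°) = 0.5 I₀ · cos²(80°) = 0.01508 I₀.
I₃ = I₂ cos²(155° − 116°) = 0.01508 I₀ · cos²(39°) = 0.009106 I₀.
Ratio = 0.009106 / 0.005461 = 1.668.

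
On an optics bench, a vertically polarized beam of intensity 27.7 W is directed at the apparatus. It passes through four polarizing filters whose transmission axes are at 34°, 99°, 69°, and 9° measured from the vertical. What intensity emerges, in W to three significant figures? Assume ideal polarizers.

I ≈ 0.638 W

By Malus's law, I₁ = 27.7 W · cos²(34°) = 19.04 W.
I₂ = I₁ · cos²(65°) = 19.04 · 0.1786 = 3.4 W.
I₃ = I₂ · cos²(30°) = 3.4 · 0.75 = 2.55 W.
I₄ = I₃ · cos²(60°) = 2.55 · 0.25 = 0.6376 W.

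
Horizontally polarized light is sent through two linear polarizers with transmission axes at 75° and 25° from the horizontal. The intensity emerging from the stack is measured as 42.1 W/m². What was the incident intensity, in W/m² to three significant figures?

I₀ ≈ 1520 W/m²

I₁ = I₀ cos²(75° − 0°) = I₀ cos²(75°) = 0.06699 I₀.
I₂ = I₁ cos²(25° − 75°) = 0.06699 I₀ · cos²(50°) = 0.02768 I₀.
So 42.1 W/m² = 0.02768 I₀, giving I₀ = 42.1/0.02768 = 1521 W/m².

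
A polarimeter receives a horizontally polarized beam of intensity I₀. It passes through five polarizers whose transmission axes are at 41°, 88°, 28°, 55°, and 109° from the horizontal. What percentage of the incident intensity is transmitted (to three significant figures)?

≈ 1.82%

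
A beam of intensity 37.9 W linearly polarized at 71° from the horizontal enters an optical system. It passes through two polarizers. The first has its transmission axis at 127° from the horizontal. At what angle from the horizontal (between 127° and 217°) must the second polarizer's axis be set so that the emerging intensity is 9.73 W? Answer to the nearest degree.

θ ≈ 152°

By Malus's law, I₁ = I₀ cos²(127° − 71°) = I₀ cos²(56°) = 0.3127 I₀.
Target fraction: 9.73 / 37.9 W = 0.2567 of I₀.
Need I₂/I₀ = 0.2567, so cos²(θ − 127°) = 0.2567 / 0.3127 = 0.821.
θ − 127° = arccos(√0.821) = 25.0°, giving θ ≈ 127 + 25.0 = 152.0°.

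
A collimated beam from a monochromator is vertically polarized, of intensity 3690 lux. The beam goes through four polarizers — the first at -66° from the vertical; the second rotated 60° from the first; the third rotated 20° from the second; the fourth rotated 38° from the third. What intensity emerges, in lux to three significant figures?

By Malus's law, I₁ = 3690 lux · cos²(66°) = 610.5 lux.
I₂ = I₁ · cos²(60°) = 610.5 · 0.25 = 152.6 lux.
I₃ = I₂ · cos²(20°) = 152.6 · 0.883 = 134.8 lux.
I₄ = I₃ · cos²(38°) = 134.8 · 0.621 = 83.68 lux.

I ≈ 83.7 lux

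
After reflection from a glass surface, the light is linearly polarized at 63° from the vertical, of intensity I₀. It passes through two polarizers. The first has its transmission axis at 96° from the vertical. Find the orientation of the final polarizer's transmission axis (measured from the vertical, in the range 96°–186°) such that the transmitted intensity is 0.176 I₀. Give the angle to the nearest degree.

θ ≈ 156°

By Malus's law, I₁ = I₀ cos²(96° − 63°) = I₀ cos²(33°) = 0.7034 I₀.
Need I₂/I₀ = 0.176, so cos²(θ − 96°) = 0.176 / 0.7034 = 0.2502.
θ − 96° = arccos(√0.2502) = 60.0°, giving θ ≈ 96 + 60.0 = 156.0°.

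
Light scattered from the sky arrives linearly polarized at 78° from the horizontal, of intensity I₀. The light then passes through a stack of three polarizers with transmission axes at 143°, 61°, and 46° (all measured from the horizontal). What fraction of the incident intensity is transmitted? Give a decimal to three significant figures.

≈ 0.00323 I₀

I₁ = I₀ cos²(143° − 78°) = I₀ cos²(65°) = 0.1786 I₀.
I₂ = I₁ cos²(61° − 143°) = 0.1786 I₀ · cos²(82°) = 0.003459 I₀.
I₃ = I₂ cos²(46° − 61°) = 0.003459 I₀ · cos²(15°) = 0.003228 I₀.
Transmitted fraction = 0.003228.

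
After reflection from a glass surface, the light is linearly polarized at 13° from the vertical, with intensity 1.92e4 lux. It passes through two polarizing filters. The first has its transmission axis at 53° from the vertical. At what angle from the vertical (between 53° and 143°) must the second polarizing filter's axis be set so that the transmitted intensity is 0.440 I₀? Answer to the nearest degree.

θ ≈ 83°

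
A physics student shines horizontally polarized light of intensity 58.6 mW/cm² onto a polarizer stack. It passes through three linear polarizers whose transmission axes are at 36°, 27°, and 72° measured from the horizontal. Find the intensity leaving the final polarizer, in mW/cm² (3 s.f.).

By Malus's law, I₁ = 58.6 mW/cm² · cos²(36°) = 38.35 mW/cm².
I₂ = I₁ · cos²(9°) = 38.35 · 0.9755 = 37.42 mW/cm².
I₃ = I₂ · cos²(45°) = 37.42 · 0.5 = 18.71 mW/cm².

I ≈ 18.7 mW/cm²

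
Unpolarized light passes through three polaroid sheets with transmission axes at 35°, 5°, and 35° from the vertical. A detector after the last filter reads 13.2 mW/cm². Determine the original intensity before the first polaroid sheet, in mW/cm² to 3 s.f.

Unpolarized light through the first polarizer → I₁ = ½ I₀, now polarized at 35°.
I₂ = I₁ cos²(5° − 35°) = 0.5 I₀ · cos²(30°) = 0.375 I₀.
I₃ = I₂ cos²(35° − 5°) = 0.375 I₀ · cos²(30°) = 0.2813 I₀.
So 13.2 mW/cm² = 0.2813 I₀, giving I₀ = 13.2/0.2813 = 46.93 mW/cm².

I₀ ≈ 46.9 mW/cm²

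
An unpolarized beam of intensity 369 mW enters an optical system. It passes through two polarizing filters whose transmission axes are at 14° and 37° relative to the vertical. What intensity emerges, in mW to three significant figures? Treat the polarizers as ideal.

Unpolarized light through the first polarizer → I₁ = 369 mW/2 = 184.5 mW, polarized at 14°.
I₂ = I₁ · cos²(23°) = 184.5 · 0.8473 = 156.3 mW.

I ≈ 156 mW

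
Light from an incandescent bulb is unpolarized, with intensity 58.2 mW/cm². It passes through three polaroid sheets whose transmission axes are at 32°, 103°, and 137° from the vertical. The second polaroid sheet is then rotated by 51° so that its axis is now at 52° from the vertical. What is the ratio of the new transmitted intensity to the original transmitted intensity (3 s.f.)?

Before rotation:
Unpolarized light through the first polarizer → I₁ = ½ I₀, now polarized at 32°.
I₂ = I₁ cos²(103° − 32°) = 0.5 I₀ · cos²(71°) = 0.053 I₀.
I₃ = I₂ cos²(137° − 103°) = 0.053 I₀ · cos²(34°) = 0.03643 I₀.
After rotation:
Unpolarized light through the first polarizer → I₁ = ½ I₀, now polarized at 32°.
I₂ = I₁ cos²(52° − 32°) = 0.5 I₀ · cos²(20°) = 0.4415 I₀.
I₃ = I₂ cos²(137° − 52°) = 0.4415 I₀ · cos²(85°) = 0.003354 I₀.
Ratio = 0.003354 / 0.03643 = 0.09207.

I_new/I_old ≈ 0.0921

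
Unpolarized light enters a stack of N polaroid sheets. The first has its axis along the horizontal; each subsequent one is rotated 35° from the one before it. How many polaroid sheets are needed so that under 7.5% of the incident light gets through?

N = 6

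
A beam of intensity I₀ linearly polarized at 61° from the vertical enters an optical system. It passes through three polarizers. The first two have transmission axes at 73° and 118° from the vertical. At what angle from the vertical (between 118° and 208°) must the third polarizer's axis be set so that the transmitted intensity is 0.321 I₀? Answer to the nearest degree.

θ ≈ 153°

By Malus's law, I₁ = I₀ cos²(73° − 61°) = I₀ cos²(12°) = 0.9568 I₀.
I₂ = I₁ cos²(118° − 73°) = 0.9568 I₀ · cos²(45°) = 0.4784 I₀.
Need I₃/I₀ = 0.321, so cos²(θ − 118°) = 0.321 / 0.4784 = 0.671.
θ − 118° = arccos(√0.671) = 35.0°, giving θ ≈ 118 + 35.0 = 153.0°.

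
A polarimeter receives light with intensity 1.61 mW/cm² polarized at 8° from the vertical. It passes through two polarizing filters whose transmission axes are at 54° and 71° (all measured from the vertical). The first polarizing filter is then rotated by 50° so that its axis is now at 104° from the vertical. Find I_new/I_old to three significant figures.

Before rotation:
I₁ = I₀ cos²(54° − 8°) = I₀ cos²(46°) = 0.4826 I₀.
I₂ = I₁ cos²(71° − 54°) = 0.4826 I₀ · cos²(17°) = 0.4413 I₀.
After rotation:
I₁ = I₀ cos²(104° − 8°) = I₀ cos²(84°) = 0.01093 I₀.
I₂ = I₁ cos²(71° − 104°) = 0.01093 I₀ · cos²(33°) = 0.007685 I₀.
Ratio = 0.007685 / 0.4413 = 0.01741.

I_new/I_old ≈ 0.0174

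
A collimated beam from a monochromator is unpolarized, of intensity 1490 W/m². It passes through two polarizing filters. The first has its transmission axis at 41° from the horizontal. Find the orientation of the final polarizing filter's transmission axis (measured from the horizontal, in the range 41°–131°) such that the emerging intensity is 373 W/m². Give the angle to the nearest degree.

θ ≈ 86°

Unpolarized light through the first polarizer → I₁ = ½ I₀, now polarized at 41°.
Target fraction: 373 / 1490 W/m² = 0.2503 of I₀.
Need I₂/I₀ = 0.2503, so cos²(θ − 41°) = 0.2503 / 0.5 = 0.5007.
θ − 41° = arccos(√0.5007) = 45.0°, giving θ ≈ 41 + 45.0 = 86.0°.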